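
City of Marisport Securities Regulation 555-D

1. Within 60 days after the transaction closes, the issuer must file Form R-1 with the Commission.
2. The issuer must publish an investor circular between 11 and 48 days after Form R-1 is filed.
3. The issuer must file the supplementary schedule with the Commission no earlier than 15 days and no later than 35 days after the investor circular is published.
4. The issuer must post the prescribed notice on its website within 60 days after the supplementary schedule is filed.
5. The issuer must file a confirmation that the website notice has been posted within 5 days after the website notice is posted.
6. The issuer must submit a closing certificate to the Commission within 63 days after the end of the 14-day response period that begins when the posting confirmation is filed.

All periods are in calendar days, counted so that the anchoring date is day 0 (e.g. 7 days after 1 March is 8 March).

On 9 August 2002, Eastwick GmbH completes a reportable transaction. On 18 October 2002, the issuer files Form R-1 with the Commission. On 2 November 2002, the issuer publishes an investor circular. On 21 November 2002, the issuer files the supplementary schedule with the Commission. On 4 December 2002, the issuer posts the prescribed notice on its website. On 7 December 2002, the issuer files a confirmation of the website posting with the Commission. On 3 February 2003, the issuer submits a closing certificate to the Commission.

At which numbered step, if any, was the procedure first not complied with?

Step 1

(1) due by 9 August 2002 + 60 days = 8 October 2002; done 18 October 2002 — 10 days late.
That is the first point of non-compliance.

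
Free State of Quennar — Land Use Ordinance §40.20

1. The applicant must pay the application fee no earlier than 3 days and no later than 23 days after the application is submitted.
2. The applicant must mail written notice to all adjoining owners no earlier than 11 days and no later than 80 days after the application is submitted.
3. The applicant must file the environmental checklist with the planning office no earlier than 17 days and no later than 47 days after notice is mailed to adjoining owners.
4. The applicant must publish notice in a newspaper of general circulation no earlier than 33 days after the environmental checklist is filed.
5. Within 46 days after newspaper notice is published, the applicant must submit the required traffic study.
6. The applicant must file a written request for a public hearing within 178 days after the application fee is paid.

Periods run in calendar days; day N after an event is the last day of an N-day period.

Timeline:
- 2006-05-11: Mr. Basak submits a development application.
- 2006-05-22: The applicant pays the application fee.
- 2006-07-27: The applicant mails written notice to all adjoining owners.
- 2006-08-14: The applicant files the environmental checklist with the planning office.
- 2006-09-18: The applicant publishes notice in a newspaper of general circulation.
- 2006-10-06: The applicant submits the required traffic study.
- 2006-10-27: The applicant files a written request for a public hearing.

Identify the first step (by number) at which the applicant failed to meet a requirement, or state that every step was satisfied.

(1) the permitted window runs from 2006-05-11 + 3 = 2006-05-14 to 2006-05-11 + 23 = 2006-06-03; done 2006-05-22, which is between those dates.
(2) the permitted window runs from 2006-05-11 + 11 = 2006-05-22 to 2006-05-11 + 80 = 2006-07-30; done 2006-07-27 — within the window.
(3) the permitted window runs from 2006-07-27 + 17 = 2006-08-13 to 2006-07-27 + 47 = 2006-09-12; done 2006-08-14 — within the window.
(4) permitted from 2006-08-14 + 33 days = 2006-09-16 onward; done 2006-09-18, after the minimum wait.
(5) due by 2006-09-18 + 46 days = 2006-11-03; done 2006-10-06 — timely.
(6) due by 2006-05-22 + 178 days = 2006-11-16; completed 2006-10-27, before the deadline.

None — every step was satisfied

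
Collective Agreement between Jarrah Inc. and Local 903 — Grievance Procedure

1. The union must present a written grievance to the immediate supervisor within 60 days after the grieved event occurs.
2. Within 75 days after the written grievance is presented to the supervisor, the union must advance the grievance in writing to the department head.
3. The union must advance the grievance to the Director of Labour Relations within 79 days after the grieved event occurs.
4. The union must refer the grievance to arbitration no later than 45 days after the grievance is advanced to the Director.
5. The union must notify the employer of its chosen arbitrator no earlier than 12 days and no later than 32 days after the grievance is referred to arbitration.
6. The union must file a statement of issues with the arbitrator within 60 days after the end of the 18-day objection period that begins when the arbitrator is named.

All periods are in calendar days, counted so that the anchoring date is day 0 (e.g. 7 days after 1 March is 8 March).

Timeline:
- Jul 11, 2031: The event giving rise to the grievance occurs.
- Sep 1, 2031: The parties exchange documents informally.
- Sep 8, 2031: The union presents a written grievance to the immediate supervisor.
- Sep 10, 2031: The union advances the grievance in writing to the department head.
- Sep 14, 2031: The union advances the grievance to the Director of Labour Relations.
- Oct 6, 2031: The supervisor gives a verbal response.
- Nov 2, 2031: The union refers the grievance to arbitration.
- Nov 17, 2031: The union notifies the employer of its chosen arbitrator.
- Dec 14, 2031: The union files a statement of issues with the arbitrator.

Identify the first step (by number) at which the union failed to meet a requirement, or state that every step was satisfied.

Step 4

Step 1: 60 days after Jul 11, 2031 (when the grieved event occurs) is Sep 9, 2031; done Sep 8, 2031 — timely.
Step 2: 75 days after Sep 8, 2031 (when the written grievance is presented to the supervisor) is Nov 22, 2031; done Sep 10, 2031 — timely.
Step 3: 79 days after Jul 11, 2031 (when the grieved event occurs) is Sep 28, 2031; Sep 14, 2031 is within that limit.
Step 4: 45 days after Sep 14, 2031 (when the grievance is advanced to the Director) is Oct 29, 2031; done Nov 2, 2031 — 4 days late.
That is the first point of non-compliance.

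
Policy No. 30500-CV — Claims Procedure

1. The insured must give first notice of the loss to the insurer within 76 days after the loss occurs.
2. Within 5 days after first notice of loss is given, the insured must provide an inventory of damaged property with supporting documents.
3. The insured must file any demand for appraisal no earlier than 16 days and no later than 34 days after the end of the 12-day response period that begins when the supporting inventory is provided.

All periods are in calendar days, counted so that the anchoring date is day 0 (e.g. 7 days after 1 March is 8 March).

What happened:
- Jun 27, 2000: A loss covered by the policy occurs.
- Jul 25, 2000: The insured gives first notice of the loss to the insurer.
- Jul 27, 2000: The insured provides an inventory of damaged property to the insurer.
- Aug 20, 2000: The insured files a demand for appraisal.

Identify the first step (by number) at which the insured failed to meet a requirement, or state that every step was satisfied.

Step 3

Step 1 — counting 76 days from Jun 27, 2000 (when the loss occurs) gives a deadline of Sep 11, 2000; Jul 25, 2000 is within that limit.
Step 2 — counting 5 days from Jul 25, 2000 (when first notice of loss is given) gives a deadline of Jul 30, 2000; done Jul 27, 2000 — timely.
Step 3 — 16 and 34 days from Aug 8, 2000 (end of the 12-day response period, which began when the supporting inventory is provided on Jul 27, 2000) are Aug 24, 2000 and Sep 11, 2000 respectively; Aug 20, 2000 is 4 days too early.
That is the first point of non-compliance.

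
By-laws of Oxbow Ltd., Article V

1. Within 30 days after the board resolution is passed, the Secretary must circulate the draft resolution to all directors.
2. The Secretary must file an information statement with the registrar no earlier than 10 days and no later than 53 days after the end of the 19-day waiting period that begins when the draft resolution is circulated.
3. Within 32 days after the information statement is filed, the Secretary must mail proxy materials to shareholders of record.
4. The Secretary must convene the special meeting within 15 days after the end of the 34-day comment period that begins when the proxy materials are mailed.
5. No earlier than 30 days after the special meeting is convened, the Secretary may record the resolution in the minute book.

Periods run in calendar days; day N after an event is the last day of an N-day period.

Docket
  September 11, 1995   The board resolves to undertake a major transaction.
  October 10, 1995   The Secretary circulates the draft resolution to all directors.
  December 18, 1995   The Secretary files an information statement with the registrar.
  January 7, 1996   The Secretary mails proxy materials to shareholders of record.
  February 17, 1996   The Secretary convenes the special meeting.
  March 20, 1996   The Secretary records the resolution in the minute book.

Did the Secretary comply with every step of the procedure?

Step 1: 30 days after September 11, 1995 (when the board resolution is passed) is October 11, 1995; October 10, 1995 is within that limit.
Step 2: the window is 10–53 days after October 29, 1995 (end of the 19-day waiting period, which began when the draft resolution is circulated on October 10, 1995), so November 8, 1995 through December 21, 1995; done December 18, 1995, which is between those dates.
Step 3: 32 days after December 18, 1995 (when the information statement is filed) is January 19, 1996; January 7, 1996 is within that limit.
Step 4: 15 days after February 10, 1996 (end of the 34-day comment period, which began when the proxy materials are mailed on January 7, 1996) is February 25, 1996; February 17, 1996 is within that limit.
Step 5: the earliest permitted date is 30 days after February 17, 1996 (when the special meeting is convened), i.e. March 18, 1996; done March 20, 1996 — permitted.

Yes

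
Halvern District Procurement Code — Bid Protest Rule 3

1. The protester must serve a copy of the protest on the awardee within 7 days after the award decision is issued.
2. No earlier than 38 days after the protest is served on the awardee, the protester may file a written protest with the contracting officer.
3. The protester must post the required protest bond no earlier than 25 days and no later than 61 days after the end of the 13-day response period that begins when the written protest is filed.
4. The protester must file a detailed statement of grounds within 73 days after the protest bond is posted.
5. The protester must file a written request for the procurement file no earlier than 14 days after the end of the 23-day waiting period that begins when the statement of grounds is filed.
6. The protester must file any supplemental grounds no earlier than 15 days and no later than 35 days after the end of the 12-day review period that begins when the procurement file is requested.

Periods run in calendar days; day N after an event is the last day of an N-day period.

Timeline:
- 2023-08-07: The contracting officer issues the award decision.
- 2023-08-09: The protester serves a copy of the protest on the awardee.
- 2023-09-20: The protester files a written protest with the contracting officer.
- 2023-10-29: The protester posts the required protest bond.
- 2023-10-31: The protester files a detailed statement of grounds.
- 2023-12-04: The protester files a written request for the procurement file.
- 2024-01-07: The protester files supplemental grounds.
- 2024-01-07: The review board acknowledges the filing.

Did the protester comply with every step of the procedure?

No

Step 1 — counting 7 days from 2023-08-07 (when the award decision is issued) gives a deadline of 2023-08-14; 2023-08-09 is within that limit.
Step 2 — must wait 38 days from 2023-08-09 (when the protest is served on the awardee), so not before 2023-09-16; done 2023-09-20 — permitted.
Step 3 — 25 and 61 days from 2023-10-03 (end of the 13-day response period, which began when the written protest is filed on 2023-09-20) are 2023-10-28 and 2023-12-03 respectively; done 2023-10-29, which is between those dates.
Step 4 — counting 73 days from 2023-10-29 (when the protest bond is posted) gives a deadline of 2024-01-10; 2023-10-31 is within that limit.
Step 5 — must wait 14 days from 2023-11-23 (end of the 23-day waiting period, which began when the statement of grounds is filed on 2023-10-31), so not before 2023-12-07; acted on 2023-12-04, 3 days prematurely.
The analysis stops there.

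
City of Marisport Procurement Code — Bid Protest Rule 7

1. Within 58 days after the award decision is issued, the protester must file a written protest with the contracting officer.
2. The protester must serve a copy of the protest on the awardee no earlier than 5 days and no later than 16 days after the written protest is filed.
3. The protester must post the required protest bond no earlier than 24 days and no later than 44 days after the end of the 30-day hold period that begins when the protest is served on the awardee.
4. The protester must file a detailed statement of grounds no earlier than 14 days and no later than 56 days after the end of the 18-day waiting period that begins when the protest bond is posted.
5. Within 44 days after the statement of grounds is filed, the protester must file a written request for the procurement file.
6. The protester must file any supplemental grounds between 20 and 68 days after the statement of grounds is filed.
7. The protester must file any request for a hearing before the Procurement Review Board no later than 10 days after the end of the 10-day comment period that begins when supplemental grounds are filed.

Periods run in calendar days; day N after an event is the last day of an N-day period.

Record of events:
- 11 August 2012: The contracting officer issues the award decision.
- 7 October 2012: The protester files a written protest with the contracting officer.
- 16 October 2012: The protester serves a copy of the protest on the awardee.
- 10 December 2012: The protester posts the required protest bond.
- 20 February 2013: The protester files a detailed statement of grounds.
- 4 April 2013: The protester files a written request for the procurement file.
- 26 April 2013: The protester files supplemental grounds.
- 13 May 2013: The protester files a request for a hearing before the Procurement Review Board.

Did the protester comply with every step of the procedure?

Yes

Step 1: 58 days after 11 August 2012 (when the award decision is issued) is 8 October 2012; completed 7 October 2012, before the deadline.
Step 2: the window is 5–16 days after 7 October 2012 (when the written protest is filed), so 12 October 2012 through 23 October 2012; 16 October 2012 falls inside that range.
Step 3: the window is 24–44 days after 15 November 2012 (end of the 30-day hold period, which began when the protest is served on the awardee on 16 October 2012), so 9 December 2012 through 29 December 2012; done 10 December 2012 — within the window.
Step 4: the window is 14–56 days after 28 December 2012 (end of the 18-day waiting period, which began when the protest bond is posted on 10 December 2012), so 11 January 2013 through 22 February 2013; 20 February 2013 falls inside that range.
Step 5: 44 days after 20 February 2013 (when the statement of grounds is filed) is 5 April 2013; done 4 April 2013 — timely.
Step 6: the window is 20–68 days after 20 February 2013 (when the statement of grounds is filed), so 12 March 2013 through 29 April 2013; done 26 April 2013 — within the window.
Step 7: 10 days after 6 May 2013 (end of the 10-day comment period, which began when supplemental grounds are filed on 26 April 2013) is 16 May 2013; 13 May 2013 is within that limit.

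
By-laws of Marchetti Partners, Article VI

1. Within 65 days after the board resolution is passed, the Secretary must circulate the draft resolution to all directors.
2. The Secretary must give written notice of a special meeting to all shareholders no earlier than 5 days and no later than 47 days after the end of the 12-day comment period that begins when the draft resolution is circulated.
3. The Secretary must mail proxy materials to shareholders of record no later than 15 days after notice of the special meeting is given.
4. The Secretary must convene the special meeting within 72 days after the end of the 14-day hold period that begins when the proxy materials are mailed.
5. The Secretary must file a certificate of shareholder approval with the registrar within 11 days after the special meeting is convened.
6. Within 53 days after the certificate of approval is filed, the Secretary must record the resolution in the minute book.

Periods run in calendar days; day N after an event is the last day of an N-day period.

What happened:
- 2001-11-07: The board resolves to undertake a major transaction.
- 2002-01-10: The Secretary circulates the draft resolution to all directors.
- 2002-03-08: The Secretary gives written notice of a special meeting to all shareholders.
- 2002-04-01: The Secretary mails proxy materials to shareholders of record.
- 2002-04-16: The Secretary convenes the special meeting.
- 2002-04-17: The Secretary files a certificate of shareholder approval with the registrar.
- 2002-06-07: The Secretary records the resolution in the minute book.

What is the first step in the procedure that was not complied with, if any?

Step 3

Step 1: 65 days after 2001-11-07 (when the board resolution is passed) is 2002-01-11; done 2002-01-10 — timely.
Step 2: the window is 5–47 days after 2002-01-22 (end of the 12-day comment period, which began when the draft resolution is circulated on 2002-01-10), so 2002-01-27 through 2002-03-10; done 2002-03-08 — within the window.
Step 3: 15 days after 2002-03-08 (when notice of the special meeting is given) is 2002-03-23; not done until 2002-04-01, 9 days after the deadline.
That is the first point of non-compliance.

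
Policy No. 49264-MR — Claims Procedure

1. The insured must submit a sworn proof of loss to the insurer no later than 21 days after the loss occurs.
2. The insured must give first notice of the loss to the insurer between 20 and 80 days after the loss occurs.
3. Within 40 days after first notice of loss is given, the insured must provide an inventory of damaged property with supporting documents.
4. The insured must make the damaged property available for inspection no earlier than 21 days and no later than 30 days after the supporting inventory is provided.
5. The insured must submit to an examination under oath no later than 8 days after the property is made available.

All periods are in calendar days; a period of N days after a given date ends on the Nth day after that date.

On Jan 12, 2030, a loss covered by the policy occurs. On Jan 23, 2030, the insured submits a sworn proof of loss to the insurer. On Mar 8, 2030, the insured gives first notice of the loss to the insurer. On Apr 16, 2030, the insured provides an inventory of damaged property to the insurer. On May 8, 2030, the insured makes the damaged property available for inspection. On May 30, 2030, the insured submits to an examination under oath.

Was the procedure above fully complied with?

(1) due by Jan 12, 2030 + 21 days = Feb 2, 2030; Jan 23, 2030 is within that limit.
(2) the permitted window runs from Jan 12, 2030 + 20 = Feb 1, 2030 to Jan 12, 2030 + 80 = Apr 2, 2030; done Mar 8, 2030, which is between those dates.
(3) due by Mar 8, 2030 + 40 days = Apr 17, 2030; completed Apr 16, 2030, before the deadline.
(4) the permitted window runs from Apr 16, 2030 + 21 = May 7, 2030 to Apr 16, 2030 + 30 = May 16, 2030; done May 8, 2030 — within the window.
(5) due by May 8, 2030 + 8 days = May 16, 2030; done May 30, 2030 — 14 days late.

No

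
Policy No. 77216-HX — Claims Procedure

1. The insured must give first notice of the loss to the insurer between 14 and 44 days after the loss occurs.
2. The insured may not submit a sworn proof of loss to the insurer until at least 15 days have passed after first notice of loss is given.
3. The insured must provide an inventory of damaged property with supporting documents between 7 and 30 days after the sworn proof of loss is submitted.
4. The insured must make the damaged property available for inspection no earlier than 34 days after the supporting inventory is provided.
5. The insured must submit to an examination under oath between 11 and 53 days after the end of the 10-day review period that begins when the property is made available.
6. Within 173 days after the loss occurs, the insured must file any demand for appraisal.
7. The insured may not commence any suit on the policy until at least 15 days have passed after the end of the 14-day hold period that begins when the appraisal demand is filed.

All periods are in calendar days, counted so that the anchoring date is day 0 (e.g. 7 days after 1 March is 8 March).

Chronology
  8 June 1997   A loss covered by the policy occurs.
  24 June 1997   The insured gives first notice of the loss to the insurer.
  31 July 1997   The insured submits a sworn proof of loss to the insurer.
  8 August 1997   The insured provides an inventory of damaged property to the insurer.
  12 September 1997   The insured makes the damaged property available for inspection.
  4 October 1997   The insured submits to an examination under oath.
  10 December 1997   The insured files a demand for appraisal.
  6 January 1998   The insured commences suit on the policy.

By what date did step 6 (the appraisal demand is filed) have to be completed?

Step 6 runs from 8 June 1997, when the loss occurs. 173 days after 8 June 1997 is 28 November 1997.

28 November 1997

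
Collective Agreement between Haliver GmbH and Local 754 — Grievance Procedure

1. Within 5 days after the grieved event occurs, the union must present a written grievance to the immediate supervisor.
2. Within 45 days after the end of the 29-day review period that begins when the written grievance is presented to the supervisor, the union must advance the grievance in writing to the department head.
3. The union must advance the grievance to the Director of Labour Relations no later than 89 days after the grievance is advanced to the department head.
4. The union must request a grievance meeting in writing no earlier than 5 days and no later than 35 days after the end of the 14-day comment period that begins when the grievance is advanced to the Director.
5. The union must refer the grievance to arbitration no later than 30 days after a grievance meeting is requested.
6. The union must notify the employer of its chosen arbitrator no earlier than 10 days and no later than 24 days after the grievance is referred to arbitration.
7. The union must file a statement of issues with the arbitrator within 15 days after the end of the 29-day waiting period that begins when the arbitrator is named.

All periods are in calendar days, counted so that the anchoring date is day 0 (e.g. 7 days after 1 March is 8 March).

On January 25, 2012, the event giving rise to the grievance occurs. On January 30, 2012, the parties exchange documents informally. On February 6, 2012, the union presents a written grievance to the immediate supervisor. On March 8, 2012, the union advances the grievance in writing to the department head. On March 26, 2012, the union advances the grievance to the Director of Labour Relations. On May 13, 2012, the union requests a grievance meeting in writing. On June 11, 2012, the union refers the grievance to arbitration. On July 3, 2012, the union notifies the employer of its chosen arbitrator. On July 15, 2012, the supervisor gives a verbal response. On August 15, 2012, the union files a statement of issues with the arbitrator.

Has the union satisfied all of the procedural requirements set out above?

Step 1 — counting 5 days from January 25, 2012 (when the grieved event occurs) gives a deadline of January 30, 2012; not done until February 6, 2012, 7 days after the deadline.

No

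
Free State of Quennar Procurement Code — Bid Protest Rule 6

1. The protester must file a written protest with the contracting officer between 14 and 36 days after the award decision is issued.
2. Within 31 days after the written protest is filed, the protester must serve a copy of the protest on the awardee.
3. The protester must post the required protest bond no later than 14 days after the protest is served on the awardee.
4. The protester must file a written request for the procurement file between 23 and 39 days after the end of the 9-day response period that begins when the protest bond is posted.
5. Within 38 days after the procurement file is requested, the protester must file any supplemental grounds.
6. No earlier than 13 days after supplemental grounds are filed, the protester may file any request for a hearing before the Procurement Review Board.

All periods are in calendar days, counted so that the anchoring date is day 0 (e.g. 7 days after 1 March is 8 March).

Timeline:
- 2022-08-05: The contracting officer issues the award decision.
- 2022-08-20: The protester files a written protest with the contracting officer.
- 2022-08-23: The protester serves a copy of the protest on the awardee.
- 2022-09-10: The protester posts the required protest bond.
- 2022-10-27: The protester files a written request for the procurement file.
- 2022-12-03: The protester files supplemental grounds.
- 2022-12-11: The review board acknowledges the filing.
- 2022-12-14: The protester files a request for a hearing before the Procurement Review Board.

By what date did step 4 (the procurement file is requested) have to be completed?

2022-10-28

The protest bond is posted on 2022-09-10; the 9-day response period therefore ends 2022-09-19, and step 4 runs from that date. The window is 23–39 days after 2022-09-19; it closes on 2022-10-28.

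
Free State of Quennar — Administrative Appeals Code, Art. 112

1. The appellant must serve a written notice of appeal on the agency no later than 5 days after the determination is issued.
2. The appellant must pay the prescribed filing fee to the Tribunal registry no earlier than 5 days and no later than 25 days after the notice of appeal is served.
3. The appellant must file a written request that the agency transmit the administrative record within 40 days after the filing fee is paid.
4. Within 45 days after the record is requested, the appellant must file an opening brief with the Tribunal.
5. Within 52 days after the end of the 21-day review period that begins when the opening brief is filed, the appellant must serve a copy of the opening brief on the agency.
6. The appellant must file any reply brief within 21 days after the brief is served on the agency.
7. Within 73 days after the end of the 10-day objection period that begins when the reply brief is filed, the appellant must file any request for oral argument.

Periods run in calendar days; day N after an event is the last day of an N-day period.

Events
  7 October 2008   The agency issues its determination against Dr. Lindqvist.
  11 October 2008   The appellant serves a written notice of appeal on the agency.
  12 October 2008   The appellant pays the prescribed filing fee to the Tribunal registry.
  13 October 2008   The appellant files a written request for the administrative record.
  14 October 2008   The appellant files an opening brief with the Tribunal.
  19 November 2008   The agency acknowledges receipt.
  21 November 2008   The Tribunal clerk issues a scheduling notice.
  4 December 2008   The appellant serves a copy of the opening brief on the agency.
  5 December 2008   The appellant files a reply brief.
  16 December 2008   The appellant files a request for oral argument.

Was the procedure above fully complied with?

Step 1: 5 days after 7 October 2008 (when the determination is issued) is 12 October 2008; completed 11 October 2008, before the deadline.
Step 2: the window is 5–25 days after 11 October 2008 (when the notice of appeal is served), so 16 October 2008 through 5 November 2008; 12 October 2008 is 4 days too early.
The analysis stops there.

No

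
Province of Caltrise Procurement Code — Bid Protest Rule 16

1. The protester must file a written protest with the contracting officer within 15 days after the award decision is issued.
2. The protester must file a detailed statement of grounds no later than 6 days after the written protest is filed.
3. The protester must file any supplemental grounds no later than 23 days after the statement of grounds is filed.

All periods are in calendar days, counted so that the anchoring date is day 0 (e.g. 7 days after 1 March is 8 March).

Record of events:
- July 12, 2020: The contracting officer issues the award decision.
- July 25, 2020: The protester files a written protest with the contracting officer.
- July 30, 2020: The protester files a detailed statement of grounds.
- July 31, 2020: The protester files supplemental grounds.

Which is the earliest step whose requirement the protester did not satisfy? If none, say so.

(1) due by July 12, 2020 + 15 days = July 27, 2020; July 25, 2020 is within that limit.
(2) due by July 25, 2020 + 6 days = July 31, 2020; completed July 30, 2020, before the deadline.
(3) due by July 30, 2020 + 23 days = August 22, 2020; done July 31, 2020 — timely.

None — every step was satisfied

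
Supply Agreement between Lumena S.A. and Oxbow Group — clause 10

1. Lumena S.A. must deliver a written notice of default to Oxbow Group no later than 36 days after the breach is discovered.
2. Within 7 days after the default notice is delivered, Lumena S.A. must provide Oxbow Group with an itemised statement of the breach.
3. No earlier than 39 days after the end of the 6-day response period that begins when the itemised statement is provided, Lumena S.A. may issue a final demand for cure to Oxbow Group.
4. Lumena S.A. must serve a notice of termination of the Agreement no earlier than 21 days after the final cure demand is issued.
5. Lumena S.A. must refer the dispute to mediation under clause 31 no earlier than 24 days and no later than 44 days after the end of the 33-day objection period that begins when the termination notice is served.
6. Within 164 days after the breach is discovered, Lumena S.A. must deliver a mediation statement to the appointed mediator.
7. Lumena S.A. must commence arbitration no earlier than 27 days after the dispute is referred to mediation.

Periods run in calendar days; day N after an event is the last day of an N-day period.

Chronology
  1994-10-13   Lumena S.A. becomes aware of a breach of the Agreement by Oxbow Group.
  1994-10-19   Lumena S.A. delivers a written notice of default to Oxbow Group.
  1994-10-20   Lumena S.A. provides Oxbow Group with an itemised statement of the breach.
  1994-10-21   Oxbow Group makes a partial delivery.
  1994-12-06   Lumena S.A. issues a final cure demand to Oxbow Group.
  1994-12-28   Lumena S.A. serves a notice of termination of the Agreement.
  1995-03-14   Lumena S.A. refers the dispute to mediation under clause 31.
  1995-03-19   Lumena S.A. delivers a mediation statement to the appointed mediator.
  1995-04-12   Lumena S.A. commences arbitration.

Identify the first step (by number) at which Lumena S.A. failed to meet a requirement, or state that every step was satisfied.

None — every step was satisfied

(1) due by 1994-10-13 + 36 days = 1994-11-18; done 1994-10-19 — timely.
(2) due by 1994-10-19 + 7 days = 1994-10-26; done 1994-10-20 — timely.
(3) permitted from 1994-10-26 + 39 days = 1994-12-04 onward; 1994-12-06 is on or after that date.
(4) permitted from 1994-12-06 + 21 days = 1994-12-27 onward; done 1994-12-28 — permitted.
(5) the permitted window runs from 1995-01-30 + 24 = 1995-02-23 to 1995-01-30 + 44 = 1995-03-15; done 1995-03-14 — within the window.
(6) due by 1994-10-13 + 164 days = 1995-03-26; 1995-03-19 is within that limit.
(7) permitted from 1995-03-14 + 27 days = 1995-04-10 onward; 1995-04-12 is on or after that date.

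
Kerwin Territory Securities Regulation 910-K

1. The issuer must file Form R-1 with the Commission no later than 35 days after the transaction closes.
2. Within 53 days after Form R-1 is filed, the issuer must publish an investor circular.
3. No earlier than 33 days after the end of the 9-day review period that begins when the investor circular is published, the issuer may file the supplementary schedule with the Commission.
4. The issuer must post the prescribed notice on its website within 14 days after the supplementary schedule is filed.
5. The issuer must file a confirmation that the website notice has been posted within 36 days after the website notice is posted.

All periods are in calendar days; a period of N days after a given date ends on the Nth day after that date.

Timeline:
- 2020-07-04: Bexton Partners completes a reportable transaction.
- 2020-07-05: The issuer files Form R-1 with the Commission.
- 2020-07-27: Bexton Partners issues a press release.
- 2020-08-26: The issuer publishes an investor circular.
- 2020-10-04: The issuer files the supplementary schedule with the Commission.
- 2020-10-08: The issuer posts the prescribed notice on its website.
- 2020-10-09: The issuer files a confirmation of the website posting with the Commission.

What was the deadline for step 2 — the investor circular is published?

2020-08-27

Step 2 runs from 2020-07-05, when Form R-1 is filed. 53 days after 2020-07-05 is 2020-08-27.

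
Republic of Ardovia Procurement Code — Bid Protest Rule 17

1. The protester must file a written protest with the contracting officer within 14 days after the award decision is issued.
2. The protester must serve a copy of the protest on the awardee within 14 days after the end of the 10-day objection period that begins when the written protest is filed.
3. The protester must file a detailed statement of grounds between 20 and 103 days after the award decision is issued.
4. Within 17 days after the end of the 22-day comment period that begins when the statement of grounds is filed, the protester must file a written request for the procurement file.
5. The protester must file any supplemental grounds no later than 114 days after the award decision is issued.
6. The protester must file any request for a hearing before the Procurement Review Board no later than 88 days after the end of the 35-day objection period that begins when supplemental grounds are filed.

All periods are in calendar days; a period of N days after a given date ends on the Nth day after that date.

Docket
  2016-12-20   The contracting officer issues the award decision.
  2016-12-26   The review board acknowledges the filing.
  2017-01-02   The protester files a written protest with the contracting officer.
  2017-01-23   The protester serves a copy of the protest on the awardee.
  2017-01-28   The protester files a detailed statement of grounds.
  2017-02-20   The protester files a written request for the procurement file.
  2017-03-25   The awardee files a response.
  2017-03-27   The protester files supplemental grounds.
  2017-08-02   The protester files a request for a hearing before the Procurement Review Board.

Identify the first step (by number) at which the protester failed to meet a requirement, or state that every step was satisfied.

(1) due by 2016-12-20 + 14 days = 2017-01-03; done 2017-01-02 — timely.
(2) due by 2017-01-12 + 14 days = 2017-01-26; 2017-01-23 is within that limit.
(3) the permitted window runs from 2016-12-20 + 20 = 2017-01-09 to 2016-12-20 + 103 = 2017-04-02; 2017-01-28 falls inside that range.
(4) due by 2017-02-19 + 17 days = 2017-03-08; 2017-02-20 is within that limit.
(5) due by 2016-12-20 + 114 days = 2017-04-13; completed 2017-03-27, before the deadline.
(6) due by 2017-05-01 + 88 days = 2017-07-28; not done until 2017-08-02, 5 days after the deadline.

Step 6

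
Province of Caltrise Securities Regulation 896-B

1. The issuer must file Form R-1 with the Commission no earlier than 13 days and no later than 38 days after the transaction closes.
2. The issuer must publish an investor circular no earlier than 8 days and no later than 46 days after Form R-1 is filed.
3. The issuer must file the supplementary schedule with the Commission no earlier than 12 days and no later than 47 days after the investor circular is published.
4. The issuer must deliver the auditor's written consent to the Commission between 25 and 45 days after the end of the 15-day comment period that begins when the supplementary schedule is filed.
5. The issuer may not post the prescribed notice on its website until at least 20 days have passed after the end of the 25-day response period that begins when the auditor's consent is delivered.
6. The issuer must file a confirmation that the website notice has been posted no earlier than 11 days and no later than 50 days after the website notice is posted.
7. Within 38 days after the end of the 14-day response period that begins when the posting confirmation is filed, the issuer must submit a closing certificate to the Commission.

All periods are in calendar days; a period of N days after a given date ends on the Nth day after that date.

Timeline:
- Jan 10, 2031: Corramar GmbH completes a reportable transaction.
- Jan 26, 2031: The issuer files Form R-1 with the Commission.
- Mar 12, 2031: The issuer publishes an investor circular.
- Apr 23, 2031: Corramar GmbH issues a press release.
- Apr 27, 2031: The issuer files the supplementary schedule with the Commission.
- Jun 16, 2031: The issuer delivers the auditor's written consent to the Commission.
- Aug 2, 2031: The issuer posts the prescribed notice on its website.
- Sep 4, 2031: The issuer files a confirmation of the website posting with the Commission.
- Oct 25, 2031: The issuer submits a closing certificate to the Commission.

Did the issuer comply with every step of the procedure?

(1) the permitted window runs from Jan 10, 2031 + 13 = Jan 23, 2031 to Jan 10, 2031 + 38 = Feb 17, 2031; done Jan 26, 2031 — within the window.
(2) the permitted window runs from Jan 26, 2031 + 8 = Feb 3, 2031 to Jan 26, 2031 + 46 = Mar 13, 2031; Mar 12, 2031 falls inside that range.
(3) the permitted window runs from Mar 12, 2031 + 12 = Mar 24, 2031 to Mar 12, 2031 + 47 = Apr 28, 2031; Apr 27, 2031 falls inside that range.
(4) the permitted window runs from May 12, 2031 + 25 = Jun 6, 2031 to May 12, 2031 + 45 = Jun 26, 2031; done Jun 16, 2031, which is between those dates.
(5) permitted from Jul 11, 2031 + 20 days = Jul 31, 2031 onward; Aug 2, 2031 is on or after that date.
(6) the permitted window runs from Aug 2, 2031 + 11 = Aug 13, 2031 to Aug 2, 2031 + 50 = Sep 21, 2031; done Sep 4, 2031 — within the window.
(7) due by Sep 18, 2031 + 38 days = Oct 26, 2031; Oct 25, 2031 is within that limit.

Yes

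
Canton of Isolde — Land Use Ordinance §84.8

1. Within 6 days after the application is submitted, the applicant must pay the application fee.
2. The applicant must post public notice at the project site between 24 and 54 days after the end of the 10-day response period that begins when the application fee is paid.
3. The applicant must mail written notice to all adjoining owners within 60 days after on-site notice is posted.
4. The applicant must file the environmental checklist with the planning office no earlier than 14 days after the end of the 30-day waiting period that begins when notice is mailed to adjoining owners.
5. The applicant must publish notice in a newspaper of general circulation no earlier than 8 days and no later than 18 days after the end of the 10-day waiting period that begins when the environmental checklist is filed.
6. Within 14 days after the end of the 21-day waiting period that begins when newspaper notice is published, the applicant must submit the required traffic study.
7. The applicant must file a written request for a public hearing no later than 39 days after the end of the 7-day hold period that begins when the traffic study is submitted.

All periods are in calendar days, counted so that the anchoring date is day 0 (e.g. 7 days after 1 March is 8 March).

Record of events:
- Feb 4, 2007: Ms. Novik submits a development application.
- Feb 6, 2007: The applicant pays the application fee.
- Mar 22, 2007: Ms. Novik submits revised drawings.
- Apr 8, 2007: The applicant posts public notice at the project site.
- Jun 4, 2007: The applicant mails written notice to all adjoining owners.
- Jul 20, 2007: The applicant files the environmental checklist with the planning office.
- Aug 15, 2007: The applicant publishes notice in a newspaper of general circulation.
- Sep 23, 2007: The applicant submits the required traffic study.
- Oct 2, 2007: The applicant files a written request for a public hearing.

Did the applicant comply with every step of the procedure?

No

Step 1 — counting 6 days from Feb 4, 2007 (when the application is submitted) gives a deadline of Feb 10, 2007; Feb 6, 2007 is within that limit.
Step 2 — 24 and 54 days from Feb 16, 2007 (end of the 10-day response period, which began when the application fee is paid on Feb 6, 2007) are Mar 12, 2007 and Apr 11, 2007 respectively; Apr 8, 2007 falls inside that range.
Step 3 — counting 60 days from Apr 8, 2007 (when on-site notice is posted) gives a deadline of Jun 7, 2007; completed Jun 4, 2007, before the deadline.
Step 4 — must wait 14 days from Jul 4, 2007 (end of the 30-day waiting period, which began when notice is mailed to adjoining owners on Jun 4, 2007), so not before Jul 18, 2007; done Jul 20, 2007, after the minimum wait.
Step 5 — 8 and 18 days from Jul 30, 2007 (end of the 10-day waiting period, which began when the environmental checklist is filed on Jul 20, 2007) are Aug 7, 2007 and Aug 17, 2007 respectively; done Aug 15, 2007, which is between those dates.
Step 6 — counting 14 days from Sep 5, 2007 (end of the 21-day waiting period, which began when newspaper notice is published on Aug 15, 2007) gives a deadline of Sep 19, 2007; Sep 23, 2007 misses that deadline by 4 days.
The procedure was therefore not followed at step 6.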